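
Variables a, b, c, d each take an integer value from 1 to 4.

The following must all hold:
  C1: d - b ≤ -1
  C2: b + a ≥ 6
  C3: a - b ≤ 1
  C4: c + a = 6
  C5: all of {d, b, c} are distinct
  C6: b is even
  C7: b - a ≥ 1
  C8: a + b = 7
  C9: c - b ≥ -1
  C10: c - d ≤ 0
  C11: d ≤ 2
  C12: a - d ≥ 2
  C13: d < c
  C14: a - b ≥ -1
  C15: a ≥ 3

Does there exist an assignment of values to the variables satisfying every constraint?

Constraints 7, 9, 10, and 12 give b − a ≥ 1, a − d ≥ 2, d − c ≥ 0, c − b ≥ -1.
Adding all 4 inequalities: the left sides telescope to 0, and the right sides sum to 1 + 2 + 0 + (-1) = 2. So 0 ≥ 2, which is false.

Unsatisfiable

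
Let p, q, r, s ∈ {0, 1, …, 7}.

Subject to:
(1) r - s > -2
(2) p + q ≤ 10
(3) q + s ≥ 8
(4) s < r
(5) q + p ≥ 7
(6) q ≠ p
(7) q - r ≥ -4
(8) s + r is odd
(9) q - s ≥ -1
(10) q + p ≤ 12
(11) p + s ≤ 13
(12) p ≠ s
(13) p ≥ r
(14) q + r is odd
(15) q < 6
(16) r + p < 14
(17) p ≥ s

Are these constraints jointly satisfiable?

Satisfiable

One satisfying assignment is p = 6, q = 4, r = 5, s = 4.
For the less obvious constraints — constraint 1: r - s = 1; constraint 2: p + q = 10 — and the others hold by inspection.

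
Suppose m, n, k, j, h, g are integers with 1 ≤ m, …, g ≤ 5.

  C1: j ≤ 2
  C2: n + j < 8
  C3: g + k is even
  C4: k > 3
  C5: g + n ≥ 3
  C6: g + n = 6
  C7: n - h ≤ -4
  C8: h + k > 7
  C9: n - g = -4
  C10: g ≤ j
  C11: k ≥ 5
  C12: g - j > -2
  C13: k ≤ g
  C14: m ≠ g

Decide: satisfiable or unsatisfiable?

Unsatisfiable

From constraints 11 and 13: g ≥ k and k ≥ 5, so g ≥ 5. From constraints 1 and 10: g ≤ j and j ≤ 2, so g ≤ 2. But 2 < 5, so no value of g works.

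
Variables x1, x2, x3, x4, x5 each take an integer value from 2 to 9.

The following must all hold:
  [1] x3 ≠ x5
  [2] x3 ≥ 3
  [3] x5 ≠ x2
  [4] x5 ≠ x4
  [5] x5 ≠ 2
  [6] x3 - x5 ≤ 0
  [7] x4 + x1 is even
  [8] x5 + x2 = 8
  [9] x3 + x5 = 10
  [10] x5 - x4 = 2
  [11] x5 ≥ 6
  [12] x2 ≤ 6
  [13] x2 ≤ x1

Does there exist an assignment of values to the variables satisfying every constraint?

Satisfiable

The assignment x1 = 2, x2 = 2, x3 = 4, x4 = 4, x5 = 6 works:
  constraint 6 holds since x3 - x5 = -2.
  constraint 8 holds since x5 + x2 = 8.
The rest check out directly.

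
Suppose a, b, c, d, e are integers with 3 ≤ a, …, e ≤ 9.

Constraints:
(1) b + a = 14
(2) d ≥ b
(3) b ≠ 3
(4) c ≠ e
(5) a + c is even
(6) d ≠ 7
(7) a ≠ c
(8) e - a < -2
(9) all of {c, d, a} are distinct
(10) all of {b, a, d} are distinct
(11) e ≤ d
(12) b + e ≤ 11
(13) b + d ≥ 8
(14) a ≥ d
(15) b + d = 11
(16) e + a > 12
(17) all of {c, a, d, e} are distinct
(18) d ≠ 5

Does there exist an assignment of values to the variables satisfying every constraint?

Satisfiable

Try a = 9, b = 5, c = 3, d = 6, e = 4.
Check constraint 1: b + a = 14; constraint 8: e - a = -5; constraint 12: b + e = 9. The remaining constraints are straightforward to verify.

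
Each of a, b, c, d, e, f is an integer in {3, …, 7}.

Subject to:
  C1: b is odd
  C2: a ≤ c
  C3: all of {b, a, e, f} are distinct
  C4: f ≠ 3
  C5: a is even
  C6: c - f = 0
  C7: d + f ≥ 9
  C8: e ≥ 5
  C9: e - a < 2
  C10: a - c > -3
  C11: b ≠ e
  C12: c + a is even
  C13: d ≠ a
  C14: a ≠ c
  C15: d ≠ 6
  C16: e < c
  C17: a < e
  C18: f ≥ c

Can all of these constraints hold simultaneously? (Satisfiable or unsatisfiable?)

Satisfiable

One satisfying assignment is a = 4, b = 3, c = 6, d = 3, e = 5, f = 6.
For the less obvious constraints — constraint 6: c - f = 0; constraint 7: d + f = 9 — and the others hold by inspection.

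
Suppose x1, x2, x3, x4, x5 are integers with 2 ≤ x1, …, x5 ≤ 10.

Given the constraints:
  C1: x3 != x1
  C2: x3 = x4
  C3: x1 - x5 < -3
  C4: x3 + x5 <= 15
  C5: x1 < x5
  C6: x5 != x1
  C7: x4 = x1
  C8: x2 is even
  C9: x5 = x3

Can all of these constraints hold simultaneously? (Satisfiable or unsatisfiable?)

Unsatisfiable

From constraints 2, 7, and 9, x5 = x3 = x4 = x1, so x5 = x1. But constraint 6 says x5 ≠ x1. Contradiction.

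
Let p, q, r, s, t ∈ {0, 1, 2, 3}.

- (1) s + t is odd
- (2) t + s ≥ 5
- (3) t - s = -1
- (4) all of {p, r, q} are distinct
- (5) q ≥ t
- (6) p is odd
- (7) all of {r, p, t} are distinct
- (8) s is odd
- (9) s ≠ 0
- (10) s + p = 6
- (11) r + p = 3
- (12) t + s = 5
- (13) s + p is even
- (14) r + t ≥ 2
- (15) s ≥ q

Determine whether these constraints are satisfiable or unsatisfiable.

Try p = 3, q = 2, r = 0, s = 3, t = 2.
Check constraint 2: t + s = 5; constraint 3: t - s = -1. The remaining constraints are straightforward to verify.

Satisfiable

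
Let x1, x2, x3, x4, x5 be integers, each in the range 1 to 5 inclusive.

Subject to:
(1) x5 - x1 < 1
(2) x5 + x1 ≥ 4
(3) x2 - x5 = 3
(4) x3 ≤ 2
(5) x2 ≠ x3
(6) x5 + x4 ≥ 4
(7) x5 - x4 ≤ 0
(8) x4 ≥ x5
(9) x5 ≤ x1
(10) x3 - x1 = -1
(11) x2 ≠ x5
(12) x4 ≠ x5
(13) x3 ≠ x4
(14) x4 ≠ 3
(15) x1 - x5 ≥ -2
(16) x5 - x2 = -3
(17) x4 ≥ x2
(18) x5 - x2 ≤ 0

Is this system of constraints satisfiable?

Satisfiable

Take x1 = 3, x2 = 5, x3 = 2, x4 = 5, x5 = 2. Then constraint 1: x5 - x1 = -1; constraint 2: x5 + x1 = 5; constraint 3: x2 - x5 = 3, and every other listed constraint is also met.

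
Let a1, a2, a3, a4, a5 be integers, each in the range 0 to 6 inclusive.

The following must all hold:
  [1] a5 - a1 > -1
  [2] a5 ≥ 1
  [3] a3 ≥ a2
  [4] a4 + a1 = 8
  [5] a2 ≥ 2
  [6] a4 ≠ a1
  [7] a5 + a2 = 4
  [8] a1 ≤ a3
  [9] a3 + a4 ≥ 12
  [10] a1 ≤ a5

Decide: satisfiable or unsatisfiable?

The assignment a1 = 2, a2 = 2, a3 = 6, a4 = 6, a5 = 2 works:
  constraint 1 holds since a5 - a1 = 0.
  constraint 4 holds since a4 + a1 = 8.
  constraint 7 holds since a5 + a2 = 4.
The rest check out directly.

Satisfiable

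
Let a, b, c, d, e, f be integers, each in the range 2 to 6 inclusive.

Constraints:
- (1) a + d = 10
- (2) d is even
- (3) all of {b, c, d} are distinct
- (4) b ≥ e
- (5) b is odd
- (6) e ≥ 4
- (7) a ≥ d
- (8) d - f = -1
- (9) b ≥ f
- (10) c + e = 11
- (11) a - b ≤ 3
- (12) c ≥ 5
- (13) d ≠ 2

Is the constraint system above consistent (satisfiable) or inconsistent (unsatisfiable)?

Satisfiable

Setting (a, b, c, d, e, f) = (6, 5, 6, 4, 5, 5) satisfies everything: constraint 1: a + d = 10; constraint 8: d - f = -1; constraint 10: c + e = 11, and the others follow.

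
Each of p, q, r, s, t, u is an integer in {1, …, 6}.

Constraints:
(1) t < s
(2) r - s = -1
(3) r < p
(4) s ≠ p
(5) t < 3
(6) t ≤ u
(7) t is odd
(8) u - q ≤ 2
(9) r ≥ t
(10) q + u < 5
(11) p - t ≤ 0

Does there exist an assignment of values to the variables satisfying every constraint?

Unsatisfiable

Constraints 3, 9, and 11 give p ≤ t, t ≤ r, r < p. Chaining: p ≤ t ≤ r < p, which forces p < p — impossible.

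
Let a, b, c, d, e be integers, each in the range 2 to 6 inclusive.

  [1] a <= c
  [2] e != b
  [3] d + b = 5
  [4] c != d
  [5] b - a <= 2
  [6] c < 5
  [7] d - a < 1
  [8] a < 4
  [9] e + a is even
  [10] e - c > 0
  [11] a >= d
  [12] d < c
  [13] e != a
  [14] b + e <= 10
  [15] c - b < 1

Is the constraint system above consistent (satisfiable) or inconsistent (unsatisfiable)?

Satisfiable

Try a = 3, b = 3, c = 3, d = 2, e = 5.
Check constraint 3: d + b = 5; constraint 5: b - a = 0. The remaining constraints are straightforward to verify.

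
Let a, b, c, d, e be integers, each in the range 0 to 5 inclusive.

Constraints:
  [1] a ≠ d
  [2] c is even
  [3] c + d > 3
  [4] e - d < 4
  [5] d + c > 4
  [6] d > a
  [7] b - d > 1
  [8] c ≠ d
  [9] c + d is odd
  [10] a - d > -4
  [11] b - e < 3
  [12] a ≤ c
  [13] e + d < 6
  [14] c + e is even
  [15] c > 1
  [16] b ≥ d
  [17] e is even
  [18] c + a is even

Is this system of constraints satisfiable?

Satisfiable

One satisfying assignment is a = 0, b = 4, c = 4, d = 1, e = 4.
For the less obvious constraints — constraint 3: c + d = 5; constraint 4: e - d = 3; constraint 5: d + c = 5 — and the others hold by inspection.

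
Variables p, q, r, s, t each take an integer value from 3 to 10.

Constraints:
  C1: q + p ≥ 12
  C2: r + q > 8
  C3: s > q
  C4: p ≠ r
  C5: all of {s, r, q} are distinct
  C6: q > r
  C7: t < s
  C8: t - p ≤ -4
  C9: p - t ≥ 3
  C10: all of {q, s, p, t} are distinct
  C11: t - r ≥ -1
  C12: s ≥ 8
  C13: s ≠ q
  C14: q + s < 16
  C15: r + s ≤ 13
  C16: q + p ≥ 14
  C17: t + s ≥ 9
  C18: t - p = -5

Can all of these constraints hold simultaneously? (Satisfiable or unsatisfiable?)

Satisfiable

Setting (p, q, r, s, t) = (8, 6, 3, 9, 3) satisfies everything: constraint 1: q + p = 14; constraint 2: r + q = 9, and the others follow.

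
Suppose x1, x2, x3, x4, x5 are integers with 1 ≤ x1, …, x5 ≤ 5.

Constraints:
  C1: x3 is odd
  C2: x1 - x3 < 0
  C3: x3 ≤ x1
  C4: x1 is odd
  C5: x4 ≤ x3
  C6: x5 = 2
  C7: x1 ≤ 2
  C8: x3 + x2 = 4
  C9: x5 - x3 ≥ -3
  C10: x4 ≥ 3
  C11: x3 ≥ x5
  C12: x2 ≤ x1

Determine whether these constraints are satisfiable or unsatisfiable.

From constraints 5 and 10: x3 ≥ x4 and x4 ≥ 3, so x3 ≥ 3. From constraints 3 and 7: x3 ≤ x1 and x1 ≤ 2, so x3 ≤ 2. But 2 < 3, so no value of x3 works.

Unsatisfiable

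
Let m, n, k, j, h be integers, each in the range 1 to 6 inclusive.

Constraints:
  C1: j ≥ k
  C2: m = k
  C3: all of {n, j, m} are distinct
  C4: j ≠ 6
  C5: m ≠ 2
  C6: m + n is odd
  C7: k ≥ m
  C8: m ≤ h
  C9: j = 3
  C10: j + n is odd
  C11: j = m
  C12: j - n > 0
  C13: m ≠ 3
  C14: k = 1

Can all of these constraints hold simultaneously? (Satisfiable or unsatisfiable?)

Unsatisfiable

Constraint 9 fixes j = 3 and constraint 14 fixes k = 1. Constraints 2 and 11 give j = m = k, so j = k. But 3 ≠ 1 — contradiction.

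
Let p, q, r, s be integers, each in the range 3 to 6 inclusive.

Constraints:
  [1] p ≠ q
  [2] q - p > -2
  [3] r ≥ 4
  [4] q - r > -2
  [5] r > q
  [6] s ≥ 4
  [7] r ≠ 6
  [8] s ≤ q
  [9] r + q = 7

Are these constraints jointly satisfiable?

From constraint 3: r ≥ 4. From constraints 6 and 8: q ≥ s ≥ 4. Hence r + q ≥ 8. But constraint 9 requires r + q = 7, and 7 < 8. Contradiction.

Unsatisfiable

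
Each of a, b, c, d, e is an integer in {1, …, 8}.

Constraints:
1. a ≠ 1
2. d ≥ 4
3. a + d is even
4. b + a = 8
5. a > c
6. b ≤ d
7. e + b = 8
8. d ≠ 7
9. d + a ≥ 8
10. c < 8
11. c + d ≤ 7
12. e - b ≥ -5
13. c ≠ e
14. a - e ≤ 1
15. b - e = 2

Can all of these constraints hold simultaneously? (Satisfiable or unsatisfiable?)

Satisfiable

One satisfying assignment is a = 3, b = 5, c = 1, d = 5, e = 3.
For the less obvious constraints — constraint 4: b + a = 8; constraint 7: e + b = 8; constraint 9: d + a = 8 — and the others hold by inspection.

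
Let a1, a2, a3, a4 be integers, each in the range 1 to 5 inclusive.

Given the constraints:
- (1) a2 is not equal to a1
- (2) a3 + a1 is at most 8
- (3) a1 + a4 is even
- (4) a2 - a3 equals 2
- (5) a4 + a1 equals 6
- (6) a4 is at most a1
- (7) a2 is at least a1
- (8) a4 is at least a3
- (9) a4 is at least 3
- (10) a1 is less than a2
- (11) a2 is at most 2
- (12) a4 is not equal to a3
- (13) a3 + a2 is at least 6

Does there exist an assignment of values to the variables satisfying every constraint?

Unsatisfiable

From constraints 6 and 9: a1 ≥ a4 and a4 ≥ 3, so a1 ≥ 3. From constraints 7 and 11: a1 ≤ a2 and a2 ≤ 2, so a1 ≤ 2. But 2 < 3, so no value of a1 works.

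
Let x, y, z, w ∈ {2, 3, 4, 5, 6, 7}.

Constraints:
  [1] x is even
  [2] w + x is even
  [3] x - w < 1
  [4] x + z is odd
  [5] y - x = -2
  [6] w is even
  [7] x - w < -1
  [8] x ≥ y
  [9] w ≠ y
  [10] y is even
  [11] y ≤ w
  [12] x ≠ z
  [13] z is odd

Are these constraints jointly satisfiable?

Take x = 4, y = 2, z = 5, w = 6. Then constraint 3: x - w = -2; constraint 5: y - x = -2; constraint 7: x - w = -2, and every other listed constraint is also met.

Satisfiable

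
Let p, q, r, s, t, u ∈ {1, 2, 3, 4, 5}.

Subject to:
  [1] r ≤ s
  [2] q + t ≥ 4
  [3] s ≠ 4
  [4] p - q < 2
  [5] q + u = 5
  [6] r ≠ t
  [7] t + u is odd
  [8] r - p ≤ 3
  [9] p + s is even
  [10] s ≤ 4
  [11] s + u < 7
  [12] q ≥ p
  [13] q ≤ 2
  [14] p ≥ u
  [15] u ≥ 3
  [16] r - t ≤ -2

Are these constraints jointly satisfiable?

From constraints 14 and 15: p ≥ u and u ≥ 3, so p ≥ 3. From constraints 12 and 13: p ≤ q and q ≤ 2, so p ≤ 2. But 2 < 3, so no value of p works.

Unsatisfiable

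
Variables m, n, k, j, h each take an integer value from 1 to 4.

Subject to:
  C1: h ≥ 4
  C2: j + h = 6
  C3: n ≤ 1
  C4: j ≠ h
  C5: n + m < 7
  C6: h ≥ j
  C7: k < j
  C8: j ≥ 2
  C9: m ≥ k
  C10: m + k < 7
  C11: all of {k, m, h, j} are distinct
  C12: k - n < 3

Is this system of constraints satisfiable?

Satisfiable

Setting (m, n, k, j, h) = (3, 1, 1, 2, 4) satisfies everything: constraint 2: j + h = 6; constraint 5: n + m = 4, and the others follow.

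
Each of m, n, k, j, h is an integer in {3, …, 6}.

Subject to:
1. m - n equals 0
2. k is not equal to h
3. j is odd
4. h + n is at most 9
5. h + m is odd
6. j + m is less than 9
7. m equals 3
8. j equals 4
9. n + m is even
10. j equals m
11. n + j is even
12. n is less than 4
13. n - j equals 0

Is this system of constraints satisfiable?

Unsatisfiable

Constraint 8 fixes j = 4 and constraint 7 fixes m = 3, but constraint 10 requires j = m. Since 4 ≠ 3, contradiction.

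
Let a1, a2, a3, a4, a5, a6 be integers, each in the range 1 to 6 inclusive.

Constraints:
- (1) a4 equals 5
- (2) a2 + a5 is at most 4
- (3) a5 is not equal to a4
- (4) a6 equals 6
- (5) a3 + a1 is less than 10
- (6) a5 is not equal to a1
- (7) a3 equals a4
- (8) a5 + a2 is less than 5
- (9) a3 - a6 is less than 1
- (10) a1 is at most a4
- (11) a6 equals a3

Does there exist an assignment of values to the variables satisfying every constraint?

Unsatisfiable

Constraint 4 fixes a6 = 6 and constraint 1 fixes a4 = 5. Constraints 7 and 11 give a6 = a3 = a4, so a6 = a4. But 6 ≠ 5 — contradiction.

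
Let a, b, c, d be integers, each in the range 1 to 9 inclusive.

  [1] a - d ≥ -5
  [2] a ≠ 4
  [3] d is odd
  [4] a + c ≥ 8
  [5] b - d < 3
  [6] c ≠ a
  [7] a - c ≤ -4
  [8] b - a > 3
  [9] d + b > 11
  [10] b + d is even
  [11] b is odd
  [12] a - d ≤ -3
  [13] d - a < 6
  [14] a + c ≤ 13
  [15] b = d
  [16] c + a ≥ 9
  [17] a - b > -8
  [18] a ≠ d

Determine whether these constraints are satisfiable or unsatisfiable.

Setting (a, b, c, d) = (2, 7, 8, 7) satisfies everything: constraint 1: a - d = -5; constraint 4: a + c = 10; constraint 5: b - d = 0, and the others follow.

Satisfiable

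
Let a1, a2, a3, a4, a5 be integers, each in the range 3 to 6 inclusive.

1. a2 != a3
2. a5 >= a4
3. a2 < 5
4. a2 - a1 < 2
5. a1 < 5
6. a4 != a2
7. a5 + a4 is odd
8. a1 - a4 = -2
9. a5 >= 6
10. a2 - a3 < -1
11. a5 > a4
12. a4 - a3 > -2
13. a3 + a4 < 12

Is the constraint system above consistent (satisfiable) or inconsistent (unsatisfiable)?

Take a1 = 3, a2 = 4, a3 = 6, a4 = 5, a5 = 6. Then constraint 4: a2 - a1 = 1; constraint 8: a1 - a4 = -2, and every other listed constraint is also met.

Satisfiable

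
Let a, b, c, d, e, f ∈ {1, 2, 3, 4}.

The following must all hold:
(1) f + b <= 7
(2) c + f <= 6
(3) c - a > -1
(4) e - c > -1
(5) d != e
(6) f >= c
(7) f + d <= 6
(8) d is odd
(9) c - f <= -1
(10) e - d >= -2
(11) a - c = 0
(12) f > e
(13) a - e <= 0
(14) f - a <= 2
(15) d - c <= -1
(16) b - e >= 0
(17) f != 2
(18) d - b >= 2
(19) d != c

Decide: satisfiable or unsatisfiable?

Constraints 9, 13, 14, 15, 16, and 18 give c − d ≥ 1, d − b ≥ 2, b − e ≥ 0, e − a ≥ 0, a − f ≥ -2, f − c ≥ 1.
Adding all 6 inequalities: the left sides telescope to 0, and the right sides sum to 1 + 2 + 0 + 0 + (-2) + 1 = 2. So 0 ≥ 2, which is false.

Unsatisfiable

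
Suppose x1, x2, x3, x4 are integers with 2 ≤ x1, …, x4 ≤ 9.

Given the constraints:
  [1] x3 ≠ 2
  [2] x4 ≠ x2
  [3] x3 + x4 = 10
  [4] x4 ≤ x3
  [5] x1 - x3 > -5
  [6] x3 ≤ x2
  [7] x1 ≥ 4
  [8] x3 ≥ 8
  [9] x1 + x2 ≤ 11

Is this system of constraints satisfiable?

Unsatisfiable

From constraint 7: x1 ≥ 4. From constraints 6 and 8: x2 ≥ x3 ≥ 8. Hence x1 + x2 ≥ 12. But constraint 9 requires x1 + x2 ≤ 11, and 11 < 12. Contradiction.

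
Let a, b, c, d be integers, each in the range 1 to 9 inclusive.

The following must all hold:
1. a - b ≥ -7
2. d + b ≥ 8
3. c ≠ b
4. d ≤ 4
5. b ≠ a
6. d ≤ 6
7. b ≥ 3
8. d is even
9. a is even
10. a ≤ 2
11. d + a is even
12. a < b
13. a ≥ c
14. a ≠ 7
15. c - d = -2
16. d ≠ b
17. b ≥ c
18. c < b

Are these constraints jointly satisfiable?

One satisfying assignment is a = 2, b = 7, c = 2, d = 4.
For the less obvious constraints — constraint 1: a - b = -5; constraint 2: d + b = 11; constraint 15: c - d = -2 — and the others hold by inspection.

Satisfiable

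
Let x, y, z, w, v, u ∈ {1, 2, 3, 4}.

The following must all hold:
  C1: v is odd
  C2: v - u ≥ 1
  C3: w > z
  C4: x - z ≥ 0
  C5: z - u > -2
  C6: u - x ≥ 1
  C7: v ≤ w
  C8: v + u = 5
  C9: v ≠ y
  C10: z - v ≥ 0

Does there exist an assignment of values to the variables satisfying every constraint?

Constraints 2, 4, 6, and 10 give z − v ≥ 0, v − u ≥ 1, u − x ≥ 1, x − z ≥ 0.
Adding all 4 inequalities: the left sides telescope to 0, and the right sides sum to 0 + 1 + 1 + 0 = 2. So 0 ≥ 2, which is false.

Unsatisfiable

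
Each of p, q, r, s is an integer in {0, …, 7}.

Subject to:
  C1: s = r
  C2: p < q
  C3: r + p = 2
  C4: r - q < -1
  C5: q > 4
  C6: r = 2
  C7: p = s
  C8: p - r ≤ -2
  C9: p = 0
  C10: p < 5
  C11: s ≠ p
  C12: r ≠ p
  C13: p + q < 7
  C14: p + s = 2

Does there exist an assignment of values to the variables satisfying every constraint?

Unsatisfiable

Constraint 9 fixes p = 0 and constraint 6 fixes r = 2. Constraints 1 and 7 give p = s = r, so p = r. But 0 ≠ 2 — contradiction.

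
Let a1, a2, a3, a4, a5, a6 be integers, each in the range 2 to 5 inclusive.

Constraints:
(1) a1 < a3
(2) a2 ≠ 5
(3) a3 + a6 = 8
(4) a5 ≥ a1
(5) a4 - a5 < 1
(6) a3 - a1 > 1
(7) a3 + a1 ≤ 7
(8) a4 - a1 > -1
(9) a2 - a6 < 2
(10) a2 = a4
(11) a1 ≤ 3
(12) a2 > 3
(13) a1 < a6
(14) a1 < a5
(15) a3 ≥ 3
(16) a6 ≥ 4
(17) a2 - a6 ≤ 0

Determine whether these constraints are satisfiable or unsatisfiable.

Satisfiable

One satisfying assignment is a1 = 2, a2 = 4, a3 = 4, a4 = 4, a5 = 4, a6 = 4.
For the less obvious constraints — constraint 3: a3 + a6 = 8; constraint 5: a4 - a5 = 0 — and the others hold by inspection.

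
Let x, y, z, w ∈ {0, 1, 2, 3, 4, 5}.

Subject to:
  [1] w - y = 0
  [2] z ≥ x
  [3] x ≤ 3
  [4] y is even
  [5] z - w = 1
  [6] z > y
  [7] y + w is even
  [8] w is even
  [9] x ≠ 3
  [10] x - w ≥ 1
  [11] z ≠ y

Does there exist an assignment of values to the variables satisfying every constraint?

Take x = 1, y = 0, z = 1, w = 0. Then constraint 1: w - y = 0; constraint 5: z - w = 1; constraint 10: x - w = 1, and every other listed constraint is also met.

Satisfiable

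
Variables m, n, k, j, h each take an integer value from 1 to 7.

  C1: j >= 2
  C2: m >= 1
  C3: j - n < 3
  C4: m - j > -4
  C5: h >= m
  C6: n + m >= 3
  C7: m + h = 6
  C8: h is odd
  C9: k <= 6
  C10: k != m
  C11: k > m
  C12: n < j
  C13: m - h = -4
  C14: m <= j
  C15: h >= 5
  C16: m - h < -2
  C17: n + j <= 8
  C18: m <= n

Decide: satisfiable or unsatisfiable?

Satisfiable

One satisfying assignment is m = 1, n = 2, k = 4, j = 4, h = 5.
For the less obvious constraints — constraint 3: j - n = 2; constraint 4: m - j = -3 — and the others hold by inspection.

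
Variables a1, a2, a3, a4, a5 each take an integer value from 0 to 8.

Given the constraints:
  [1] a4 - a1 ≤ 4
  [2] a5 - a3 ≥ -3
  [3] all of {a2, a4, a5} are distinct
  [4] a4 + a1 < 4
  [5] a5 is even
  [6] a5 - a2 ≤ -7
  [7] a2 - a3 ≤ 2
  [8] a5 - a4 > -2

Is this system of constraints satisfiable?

Unsatisfiable

Constraints 2, 6, and 7 give a3 − a2 ≥ -2, a2 − a5 ≥ 7, a5 − a3 ≥ -3.
Adding all 3 inequalities: the left sides telescope to 0, and the right sides sum to (-2) + 7 + (-3) = 2. So 0 ≥ 2, which is false.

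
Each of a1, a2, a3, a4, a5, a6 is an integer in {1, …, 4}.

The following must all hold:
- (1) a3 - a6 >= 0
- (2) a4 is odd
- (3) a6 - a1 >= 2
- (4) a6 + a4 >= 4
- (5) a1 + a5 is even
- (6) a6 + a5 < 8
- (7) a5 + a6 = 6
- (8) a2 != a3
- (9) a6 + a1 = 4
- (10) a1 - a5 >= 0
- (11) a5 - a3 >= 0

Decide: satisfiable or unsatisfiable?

Unsatisfiable

Constraints 1, 3, 10, and 11 give a6 − a1 ≥ 2, a1 − a5 ≥ 0, a5 − a3 ≥ 0, a3 − a6 ≥ 0.
Adding all 4 inequalities: the left sides telescope to 0, and the right sides sum to 2 + 0 + 0 + 0 = 2. So 0 ≥ 2, which is false.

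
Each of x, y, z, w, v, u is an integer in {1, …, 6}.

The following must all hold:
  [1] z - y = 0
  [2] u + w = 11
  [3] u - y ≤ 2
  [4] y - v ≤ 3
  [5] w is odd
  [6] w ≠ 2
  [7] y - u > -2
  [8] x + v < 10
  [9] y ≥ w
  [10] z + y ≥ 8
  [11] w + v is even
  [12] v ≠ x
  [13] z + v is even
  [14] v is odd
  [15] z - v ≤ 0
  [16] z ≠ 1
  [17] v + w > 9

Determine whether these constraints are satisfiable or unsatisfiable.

Satisfiable

Try x = 2, y = 5, z = 5, w = 5, v = 5, u = 6.
Check constraint 1: z - y = 0; constraint 2: u + w = 11. The remaining constraints are straightforward to verify.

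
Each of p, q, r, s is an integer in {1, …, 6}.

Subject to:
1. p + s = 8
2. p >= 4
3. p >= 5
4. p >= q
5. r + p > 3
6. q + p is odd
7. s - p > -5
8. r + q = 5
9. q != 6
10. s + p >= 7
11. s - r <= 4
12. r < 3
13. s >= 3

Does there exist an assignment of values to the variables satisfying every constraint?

The assignment p = 5, q = 4, r = 1, s = 3 works:
  constraint 1 holds since p + s = 8.
  constraint 5 holds since r + p = 6.
  constraint 7 holds since s - p = -2.
The rest check out directly.

Satisfiable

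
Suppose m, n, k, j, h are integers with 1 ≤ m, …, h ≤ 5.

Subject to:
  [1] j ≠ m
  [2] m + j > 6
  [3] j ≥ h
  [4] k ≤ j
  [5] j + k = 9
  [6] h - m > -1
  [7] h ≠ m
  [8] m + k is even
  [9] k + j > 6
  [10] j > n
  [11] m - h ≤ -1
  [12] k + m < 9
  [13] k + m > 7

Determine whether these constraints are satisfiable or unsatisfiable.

Satisfiable

Take m = 4, n = 2, k = 4, j = 5, h = 5. Then constraint 2: m + j = 9; constraint 5: j + k = 9, and every other listed constraint is also met.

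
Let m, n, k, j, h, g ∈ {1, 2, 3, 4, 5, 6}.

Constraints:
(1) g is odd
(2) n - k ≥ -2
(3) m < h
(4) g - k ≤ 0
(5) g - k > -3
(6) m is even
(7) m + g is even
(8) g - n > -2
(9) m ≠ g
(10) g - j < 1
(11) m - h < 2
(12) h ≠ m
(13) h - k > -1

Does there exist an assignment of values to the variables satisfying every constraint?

Constraint 6 makes m even and constraint 1 makes g odd, so m + g must be odd. Constraint 7 says m + g is even — contradiction.

Unsatisfiable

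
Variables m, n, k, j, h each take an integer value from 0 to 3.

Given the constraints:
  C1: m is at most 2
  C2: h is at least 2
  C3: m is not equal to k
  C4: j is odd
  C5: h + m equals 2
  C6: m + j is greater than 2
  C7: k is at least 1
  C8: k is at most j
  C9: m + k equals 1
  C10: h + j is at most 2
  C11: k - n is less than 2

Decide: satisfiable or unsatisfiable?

From constraint 2: h ≥ 2. From constraints 7 and 8: j ≥ k ≥ 1. Hence h + j ≥ 3. But constraint 10 requires h + j ≤ 2, and 2 < 3. Contradiction.

Unsatisfiable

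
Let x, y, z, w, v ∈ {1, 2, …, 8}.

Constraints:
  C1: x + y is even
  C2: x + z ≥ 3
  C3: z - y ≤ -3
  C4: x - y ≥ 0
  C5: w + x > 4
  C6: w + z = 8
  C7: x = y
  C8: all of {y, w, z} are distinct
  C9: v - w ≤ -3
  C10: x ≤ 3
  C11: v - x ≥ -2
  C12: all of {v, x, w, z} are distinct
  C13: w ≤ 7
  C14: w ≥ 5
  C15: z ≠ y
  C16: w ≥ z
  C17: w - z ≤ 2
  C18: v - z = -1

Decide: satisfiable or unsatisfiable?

Unsatisfiable

Constraints 3, 4, 9, 11, and 17 give z − w ≥ -2, w − v ≥ 3, v − x ≥ -2, x − y ≥ 0, y − z ≥ 3.
Adding all 5 inequalities: the left sides telescope to 0, and the right sides sum to (-2) + 3 + (-2) + 0 + 3 = 2. So 0 ≥ 2, which is false.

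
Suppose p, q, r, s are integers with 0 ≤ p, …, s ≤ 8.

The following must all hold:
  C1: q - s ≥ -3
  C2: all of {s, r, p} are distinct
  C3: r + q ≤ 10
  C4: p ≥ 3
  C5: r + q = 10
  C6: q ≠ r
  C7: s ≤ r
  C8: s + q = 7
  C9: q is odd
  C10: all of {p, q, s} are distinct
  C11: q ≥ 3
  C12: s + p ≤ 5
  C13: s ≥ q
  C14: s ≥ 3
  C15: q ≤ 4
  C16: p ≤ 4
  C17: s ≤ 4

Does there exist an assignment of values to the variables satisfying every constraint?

Unsatisfiable

Constraints 4, 11, 14, 15, 16, and 17 confine each of p, q, s to the 2 values {3, 4}.
Constraint 10 requires all 3 of them to be distinct, but only 2 values are available — impossible by the pigeonhole principle.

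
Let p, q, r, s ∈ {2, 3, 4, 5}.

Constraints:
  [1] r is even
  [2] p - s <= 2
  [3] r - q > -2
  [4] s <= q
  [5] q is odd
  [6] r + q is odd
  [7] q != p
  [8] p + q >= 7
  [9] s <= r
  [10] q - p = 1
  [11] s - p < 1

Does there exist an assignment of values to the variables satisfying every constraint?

Setting (p, q, r, s) = (4, 5, 4, 4) satisfies everything: constraint 2: p - s = 0; constraint 3: r - q = -1, and the others follow.

Satisfiable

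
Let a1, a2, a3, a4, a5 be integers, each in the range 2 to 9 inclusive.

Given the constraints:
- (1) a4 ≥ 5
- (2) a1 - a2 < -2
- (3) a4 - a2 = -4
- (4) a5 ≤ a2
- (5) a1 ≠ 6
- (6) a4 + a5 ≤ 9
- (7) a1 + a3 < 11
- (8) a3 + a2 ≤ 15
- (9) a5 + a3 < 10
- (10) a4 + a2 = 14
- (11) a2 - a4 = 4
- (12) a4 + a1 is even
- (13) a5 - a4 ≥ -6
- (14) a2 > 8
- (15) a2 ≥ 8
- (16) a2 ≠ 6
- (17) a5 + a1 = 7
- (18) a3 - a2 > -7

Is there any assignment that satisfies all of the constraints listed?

Try a1 = 5, a2 = 9, a3 = 5, a4 = 5, a5 = 2.
Check constraint 2: a1 - a2 = -4; constraint 3: a4 - a2 = -4. The remaining constraints are straightforward to verify.

Satisfiable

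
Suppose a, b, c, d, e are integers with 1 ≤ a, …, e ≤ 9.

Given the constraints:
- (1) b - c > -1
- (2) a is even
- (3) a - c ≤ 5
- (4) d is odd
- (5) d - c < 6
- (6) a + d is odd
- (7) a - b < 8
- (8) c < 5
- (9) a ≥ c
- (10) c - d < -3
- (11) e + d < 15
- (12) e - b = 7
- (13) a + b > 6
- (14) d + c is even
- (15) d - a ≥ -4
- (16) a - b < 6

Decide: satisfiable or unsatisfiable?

One satisfying assignment is a = 6, b = 1, c = 1, d = 5, e = 8.
For the less obvious constraints — constraint 1: b - c = 0; constraint 3: a - c = 5 — and the others hold by inspection.

Satisfiable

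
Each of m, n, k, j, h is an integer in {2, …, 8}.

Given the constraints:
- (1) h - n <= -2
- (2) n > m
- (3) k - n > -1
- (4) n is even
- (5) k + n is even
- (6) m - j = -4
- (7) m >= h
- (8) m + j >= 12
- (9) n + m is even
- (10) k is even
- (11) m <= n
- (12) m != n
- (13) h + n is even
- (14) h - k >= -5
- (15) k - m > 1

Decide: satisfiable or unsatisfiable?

Satisfiable

Setting (m, n, k, j, h) = (4, 8, 8, 8, 4) satisfies everything: constraint 1: h - n = -4; constraint 3: k - n = 0, and the others follow.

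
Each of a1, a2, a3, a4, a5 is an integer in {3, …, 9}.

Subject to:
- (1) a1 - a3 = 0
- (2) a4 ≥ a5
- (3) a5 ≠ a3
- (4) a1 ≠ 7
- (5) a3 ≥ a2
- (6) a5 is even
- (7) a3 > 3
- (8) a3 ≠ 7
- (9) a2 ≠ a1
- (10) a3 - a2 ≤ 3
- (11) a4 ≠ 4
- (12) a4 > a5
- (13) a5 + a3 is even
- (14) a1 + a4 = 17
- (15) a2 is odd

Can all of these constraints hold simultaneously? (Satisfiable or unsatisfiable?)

Try a1 = 8, a2 = 7, a3 = 8, a4 = 9, a5 = 6.
Check constraint 1: a1 - a3 = 0; constraint 10: a3 - a2 = 1. The remaining constraints are straightforward to verify.

Satisfiable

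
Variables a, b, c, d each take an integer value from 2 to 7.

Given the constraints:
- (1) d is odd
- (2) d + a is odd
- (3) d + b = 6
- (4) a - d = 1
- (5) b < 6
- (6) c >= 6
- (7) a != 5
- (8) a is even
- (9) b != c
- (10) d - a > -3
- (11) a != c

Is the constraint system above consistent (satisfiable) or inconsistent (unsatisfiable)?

Satisfiable

The assignment a = 4, b = 3, c = 6, d = 3 works:
  constraint 3 holds since d + b = 6.
  constraint 4 holds since a - d = 1.
  constraint 10 holds since d - a = -1.
The rest check out directly.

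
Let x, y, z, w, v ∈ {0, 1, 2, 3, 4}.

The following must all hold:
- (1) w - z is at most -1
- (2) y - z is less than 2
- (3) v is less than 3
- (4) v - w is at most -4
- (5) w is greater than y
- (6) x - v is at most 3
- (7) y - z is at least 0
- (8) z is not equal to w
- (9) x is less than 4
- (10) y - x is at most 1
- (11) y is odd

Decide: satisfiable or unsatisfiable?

Unsatisfiable

Constraints 1, 4, 6, 7, and 10 give v − x ≥ -3, x − y ≥ -1, y − z ≥ 0, z − w ≥ 1, w − v ≥ 4.
Adding all 5 inequalities: the left sides telescope to 0, and the right sides sum to (-3) + (-1) + 0 + 1 + 4 = 1. So 0 ≥ 1, which is false.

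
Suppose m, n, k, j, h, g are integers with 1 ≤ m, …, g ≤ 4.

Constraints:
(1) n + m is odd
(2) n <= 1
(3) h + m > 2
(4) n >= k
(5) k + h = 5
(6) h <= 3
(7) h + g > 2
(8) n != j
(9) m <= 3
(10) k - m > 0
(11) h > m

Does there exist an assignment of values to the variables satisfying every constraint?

Unsatisfiable

From constraints 2 and 4: k ≤ n ≤ 1. From constraint 6: h ≤ 3. Hence k + h ≤ 4. But constraint 5 requires k + h = 5, and 5 > 4. Contradiction.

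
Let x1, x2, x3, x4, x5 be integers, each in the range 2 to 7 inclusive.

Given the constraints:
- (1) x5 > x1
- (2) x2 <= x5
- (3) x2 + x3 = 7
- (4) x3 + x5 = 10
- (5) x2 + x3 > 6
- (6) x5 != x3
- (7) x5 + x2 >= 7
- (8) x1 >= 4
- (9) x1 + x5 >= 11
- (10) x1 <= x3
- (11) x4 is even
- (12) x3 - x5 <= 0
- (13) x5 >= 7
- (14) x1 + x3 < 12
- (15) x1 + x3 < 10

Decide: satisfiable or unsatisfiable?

From constraints 8 and 10: x3 ≥ x1 ≥ 4. From constraint 13: x5 ≥ 7. Hence x3 + x5 ≥ 11. But constraint 4 requires x3 + x5 = 10, and 10 < 11. Contradiction.

Unsatisfiable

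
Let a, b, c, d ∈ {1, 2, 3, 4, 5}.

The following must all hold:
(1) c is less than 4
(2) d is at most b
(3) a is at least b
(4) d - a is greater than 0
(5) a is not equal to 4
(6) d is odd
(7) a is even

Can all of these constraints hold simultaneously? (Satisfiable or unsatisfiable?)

Constraints 2, 3, and 4 give b ≤ a, a < d, d ≤ b. Chaining: b ≤ a < d ≤ b, which forces b < b — impossible.

Unsatisfiable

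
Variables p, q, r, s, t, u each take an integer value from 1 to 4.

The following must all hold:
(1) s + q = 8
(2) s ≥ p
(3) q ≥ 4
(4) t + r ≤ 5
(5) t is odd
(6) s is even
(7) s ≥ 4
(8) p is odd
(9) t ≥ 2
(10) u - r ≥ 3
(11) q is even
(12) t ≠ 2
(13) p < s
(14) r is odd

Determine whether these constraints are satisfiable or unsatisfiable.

Try p = 1, q = 4, r = 1, s = 4, t = 3, u = 4.
Check constraint 1: s + q = 8; constraint 4: t + r = 4; constraint 10: u - r = 3. The remaining constraints are straightforward to verify.

Satisfiable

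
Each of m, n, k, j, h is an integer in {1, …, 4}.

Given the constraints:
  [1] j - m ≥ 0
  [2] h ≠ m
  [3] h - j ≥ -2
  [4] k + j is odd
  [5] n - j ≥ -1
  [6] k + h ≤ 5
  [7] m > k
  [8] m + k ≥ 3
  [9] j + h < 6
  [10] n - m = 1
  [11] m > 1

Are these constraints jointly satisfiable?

Satisfiable

Take m = 2, n = 3, k = 1, j = 2, h = 3. Then constraint 1: j - m = 0; constraint 3: h - j = 1; constraint 5: n - j = 1, and every other listed constraint is also met.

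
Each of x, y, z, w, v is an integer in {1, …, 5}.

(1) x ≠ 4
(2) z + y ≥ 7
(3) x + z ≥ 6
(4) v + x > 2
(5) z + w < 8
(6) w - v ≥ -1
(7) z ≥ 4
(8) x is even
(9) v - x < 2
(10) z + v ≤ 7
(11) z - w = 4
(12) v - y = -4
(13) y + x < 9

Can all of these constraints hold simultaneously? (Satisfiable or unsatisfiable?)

Try x = 2, y = 5, z = 5, w = 1, v = 1.
Check constraint 2: z + y = 10; constraint 3: x + z = 7; constraint 4: v + x = 3. The remaining constraints are straightforward to verify.

Satisfiable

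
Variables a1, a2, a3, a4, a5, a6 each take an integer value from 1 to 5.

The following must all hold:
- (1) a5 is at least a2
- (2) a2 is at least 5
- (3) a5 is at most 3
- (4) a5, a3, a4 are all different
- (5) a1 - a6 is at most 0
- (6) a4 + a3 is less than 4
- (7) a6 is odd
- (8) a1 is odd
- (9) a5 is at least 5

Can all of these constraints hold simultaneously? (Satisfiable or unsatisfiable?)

Unsatisfiable

From constraint 2: a2 ≥ 5. From constraints 1 and 3: a2 ≤ a5 and a5 ≤ 3, so a2 ≤ 3. But 3 < 5, so no value of a2 works.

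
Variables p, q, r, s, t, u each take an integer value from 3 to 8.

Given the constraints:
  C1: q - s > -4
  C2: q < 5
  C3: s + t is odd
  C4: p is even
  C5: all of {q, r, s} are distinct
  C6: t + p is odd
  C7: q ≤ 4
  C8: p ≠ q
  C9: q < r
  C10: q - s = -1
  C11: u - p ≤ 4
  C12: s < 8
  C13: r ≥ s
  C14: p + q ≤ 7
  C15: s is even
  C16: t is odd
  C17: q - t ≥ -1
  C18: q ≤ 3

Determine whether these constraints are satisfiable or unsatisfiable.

Take p = 4, q = 3, r = 6, s = 4, t = 3, u = 8. Then constraint 1: q - s = -1; constraint 10: q - s = -1, and every other listed constraint is also met.

Satisfiable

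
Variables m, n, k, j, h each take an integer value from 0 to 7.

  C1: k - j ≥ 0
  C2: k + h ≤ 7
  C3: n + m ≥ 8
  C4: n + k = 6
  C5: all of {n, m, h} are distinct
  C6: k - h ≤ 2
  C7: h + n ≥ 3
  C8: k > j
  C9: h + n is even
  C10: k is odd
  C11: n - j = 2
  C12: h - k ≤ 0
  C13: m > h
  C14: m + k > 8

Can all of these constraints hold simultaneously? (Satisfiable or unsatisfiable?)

Satisfiable

Setting (m, n, k, j, h) = (7, 3, 3, 1, 1) satisfies everything: constraint 1: k - j = 2; constraint 2: k + h = 4, and the others follow.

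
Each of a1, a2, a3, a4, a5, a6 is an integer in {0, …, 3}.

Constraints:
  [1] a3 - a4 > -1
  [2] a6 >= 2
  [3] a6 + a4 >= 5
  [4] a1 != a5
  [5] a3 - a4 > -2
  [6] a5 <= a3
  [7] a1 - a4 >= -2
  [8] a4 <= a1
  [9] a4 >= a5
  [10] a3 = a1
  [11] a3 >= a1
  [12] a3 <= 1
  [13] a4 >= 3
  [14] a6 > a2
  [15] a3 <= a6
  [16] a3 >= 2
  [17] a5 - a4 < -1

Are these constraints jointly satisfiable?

From constraints 8 and 13: a1 ≥ a4 and a4 ≥ 3, so a1 ≥ 3. From constraints 11 and 12: a1 ≤ a3 and a3 ≤ 1, so a1 ≤ 1. But 1 < 3, so no value of a1 works.

Unsatisfiable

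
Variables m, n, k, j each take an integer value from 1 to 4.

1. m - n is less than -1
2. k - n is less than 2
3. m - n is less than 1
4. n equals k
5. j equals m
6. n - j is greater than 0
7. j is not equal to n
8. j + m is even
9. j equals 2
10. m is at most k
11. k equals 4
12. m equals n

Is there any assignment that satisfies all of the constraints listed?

Unsatisfiable

Constraint 9 fixes j = 2 and constraint 11 fixes k = 4. Constraints 4, 5, and 12 give j = m = n = k, so j = k. But 2 ≠ 4 — contradiction.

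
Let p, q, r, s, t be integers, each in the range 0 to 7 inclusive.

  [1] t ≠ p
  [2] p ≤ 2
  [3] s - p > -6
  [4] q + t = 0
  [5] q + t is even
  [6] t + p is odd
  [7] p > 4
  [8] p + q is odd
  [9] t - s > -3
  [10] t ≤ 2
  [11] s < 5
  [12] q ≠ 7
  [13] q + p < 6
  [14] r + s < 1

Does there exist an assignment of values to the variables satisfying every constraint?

From constraint 7: p ≥ 5. From constraint 2: p ≤ 2. But 2 < 5, so no value of p works.

Unsatisfiable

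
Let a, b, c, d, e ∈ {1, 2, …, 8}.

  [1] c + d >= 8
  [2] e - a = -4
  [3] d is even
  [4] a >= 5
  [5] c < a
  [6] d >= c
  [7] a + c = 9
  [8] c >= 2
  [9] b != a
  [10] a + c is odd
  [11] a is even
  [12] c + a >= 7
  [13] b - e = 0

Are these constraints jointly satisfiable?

Try a = 6, b = 2, c = 3, d = 8, e = 2.
Check constraint 1: c + d = 11; constraint 2: e - a = -4. The remaining constraints are straightforward to verify.

Satisfiable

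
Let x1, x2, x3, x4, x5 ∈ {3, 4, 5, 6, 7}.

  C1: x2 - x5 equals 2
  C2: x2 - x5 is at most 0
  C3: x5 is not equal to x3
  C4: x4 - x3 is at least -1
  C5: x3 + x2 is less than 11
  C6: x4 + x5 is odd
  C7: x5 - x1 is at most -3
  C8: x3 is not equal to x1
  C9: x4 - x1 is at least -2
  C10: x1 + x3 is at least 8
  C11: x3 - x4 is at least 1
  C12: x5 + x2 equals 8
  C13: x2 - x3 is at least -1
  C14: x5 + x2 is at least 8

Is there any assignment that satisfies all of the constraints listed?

Unsatisfiable

Constraints 2, 7, 9, 11, and 13 give x4 − x1 ≥ -2, x1 − x5 ≥ 3, x5 − x2 ≥ 0, x2 − x3 ≥ -1, x3 − x4 ≥ 1.
Adding all 5 inequalities: the left sides telescope to 0, and the right sides sum to (-2) + 3 + 0 + (-1) + 1 = 1. So 0 ≥ 1, which is false.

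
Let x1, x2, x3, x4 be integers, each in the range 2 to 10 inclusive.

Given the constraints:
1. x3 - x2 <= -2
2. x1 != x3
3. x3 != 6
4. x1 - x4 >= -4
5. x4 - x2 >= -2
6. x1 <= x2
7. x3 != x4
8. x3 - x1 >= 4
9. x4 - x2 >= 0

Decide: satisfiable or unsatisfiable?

Unsatisfiable

Constraints 1, 4, 8, and 9 give x1 − x4 ≥ -4, x4 − x2 ≥ 0, x2 − x3 ≥ 2, x3 − x1 ≥ 4.
Adding all 4 inequalities: the left sides telescope to 0, and the right sides sum to (-4) + 0 + 2 + 4 = 2. So 0 ≥ 2, which is false.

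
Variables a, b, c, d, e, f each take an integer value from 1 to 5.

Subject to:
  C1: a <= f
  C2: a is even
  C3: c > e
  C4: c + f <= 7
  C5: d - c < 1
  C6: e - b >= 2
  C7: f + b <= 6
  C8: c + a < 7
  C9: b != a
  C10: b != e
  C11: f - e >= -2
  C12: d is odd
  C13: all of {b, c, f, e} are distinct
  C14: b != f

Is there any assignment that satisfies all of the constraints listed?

Satisfiable

Take a = 2, b = 1, c = 4, d = 3, e = 3, f = 2. Then constraint 4: c + f = 6; constraint 5: d - c = -1, and every other listed constraint is also met.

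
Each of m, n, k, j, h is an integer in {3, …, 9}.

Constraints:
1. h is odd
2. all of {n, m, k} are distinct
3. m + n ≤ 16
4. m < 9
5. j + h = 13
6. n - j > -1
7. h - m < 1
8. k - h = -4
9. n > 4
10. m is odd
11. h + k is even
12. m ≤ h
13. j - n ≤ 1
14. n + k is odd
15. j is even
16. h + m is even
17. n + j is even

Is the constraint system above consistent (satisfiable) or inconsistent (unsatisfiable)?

Satisfiable

The assignment m = 7, n = 6, k = 3, j = 6, h = 7 works:
  constraint 3 holds since m + n = 13.
  constraint 5 holds since j + h = 13.
  constraint 6 holds since n - j = 0.
The rest check out directly.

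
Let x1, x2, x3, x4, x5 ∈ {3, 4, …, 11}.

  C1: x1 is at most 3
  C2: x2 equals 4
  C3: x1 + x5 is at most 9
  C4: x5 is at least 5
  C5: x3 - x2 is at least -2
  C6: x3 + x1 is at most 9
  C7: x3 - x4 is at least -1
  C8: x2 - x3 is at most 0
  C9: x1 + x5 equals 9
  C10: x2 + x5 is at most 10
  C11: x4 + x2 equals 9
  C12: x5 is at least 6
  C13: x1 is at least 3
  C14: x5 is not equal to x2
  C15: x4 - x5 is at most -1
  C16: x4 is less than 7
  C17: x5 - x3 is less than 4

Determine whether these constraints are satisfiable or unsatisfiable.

The assignment x1 = 3, x2 = 4, x3 = 5, x4 = 5, x5 = 6 works:
  constraint 3 holds since x1 + x5 = 9.
  constraint 5 holds since x3 - x2 = 1.
  constraint 6 holds since x3 + x1 = 8.
The rest check out directly.

Satisfiable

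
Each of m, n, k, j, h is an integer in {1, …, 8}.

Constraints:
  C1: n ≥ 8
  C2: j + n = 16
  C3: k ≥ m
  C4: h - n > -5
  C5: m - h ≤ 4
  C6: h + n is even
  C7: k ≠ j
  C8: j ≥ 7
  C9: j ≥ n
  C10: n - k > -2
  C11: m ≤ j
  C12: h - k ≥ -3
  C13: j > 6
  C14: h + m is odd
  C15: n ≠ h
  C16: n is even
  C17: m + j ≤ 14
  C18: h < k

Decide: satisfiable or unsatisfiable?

Try m = 5, n = 8, k = 7, j = 8, h = 4.
Check constraint 2: j + n = 16; constraint 4: h - n = -4. The remaining constraints are straightforward to verify.

Satisfiable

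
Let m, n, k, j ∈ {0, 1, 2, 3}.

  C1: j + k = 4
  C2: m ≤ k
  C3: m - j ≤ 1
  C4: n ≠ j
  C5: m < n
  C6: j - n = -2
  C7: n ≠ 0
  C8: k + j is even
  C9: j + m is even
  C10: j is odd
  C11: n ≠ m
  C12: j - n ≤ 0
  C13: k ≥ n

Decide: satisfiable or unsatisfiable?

The assignment m = 1, n = 3, k = 3, j = 1 works:
  constraint 1 holds since j + k = 4.
  constraint 3 holds since m - j = 0.
The rest check out directly.

Satisfiable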